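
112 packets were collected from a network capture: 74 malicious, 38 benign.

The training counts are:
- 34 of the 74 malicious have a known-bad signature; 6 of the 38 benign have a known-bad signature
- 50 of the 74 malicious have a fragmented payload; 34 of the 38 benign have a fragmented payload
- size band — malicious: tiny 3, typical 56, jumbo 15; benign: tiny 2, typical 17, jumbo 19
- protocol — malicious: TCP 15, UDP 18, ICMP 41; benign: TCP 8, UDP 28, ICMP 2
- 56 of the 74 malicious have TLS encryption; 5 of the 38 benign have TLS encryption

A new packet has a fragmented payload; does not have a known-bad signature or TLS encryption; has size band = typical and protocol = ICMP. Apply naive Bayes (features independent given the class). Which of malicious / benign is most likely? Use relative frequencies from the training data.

malicious

malicious: (74/112) × (40/74) × (50/74) × (56/74) × (41/74) × (18/74) ≈ 0.024611
benign: (38/112) × (32/38) × (34/38) × (17/38) × (2/38) × (33/38) ≈ 0.0052272
Highest score → malicious.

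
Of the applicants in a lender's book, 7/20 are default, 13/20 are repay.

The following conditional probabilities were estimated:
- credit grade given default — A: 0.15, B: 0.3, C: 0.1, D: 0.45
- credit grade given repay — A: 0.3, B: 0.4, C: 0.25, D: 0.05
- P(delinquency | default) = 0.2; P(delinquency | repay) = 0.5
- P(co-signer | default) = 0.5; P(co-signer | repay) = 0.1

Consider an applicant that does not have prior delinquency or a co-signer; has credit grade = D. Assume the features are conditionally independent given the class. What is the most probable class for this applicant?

default: 0.35 × 0.45 × (1−0.2) × (1−0.5) = 0.063
repay: 0.65 × 0.05 × (1−0.5) × (1−0.1) = 0.014625
Highest score → default.

default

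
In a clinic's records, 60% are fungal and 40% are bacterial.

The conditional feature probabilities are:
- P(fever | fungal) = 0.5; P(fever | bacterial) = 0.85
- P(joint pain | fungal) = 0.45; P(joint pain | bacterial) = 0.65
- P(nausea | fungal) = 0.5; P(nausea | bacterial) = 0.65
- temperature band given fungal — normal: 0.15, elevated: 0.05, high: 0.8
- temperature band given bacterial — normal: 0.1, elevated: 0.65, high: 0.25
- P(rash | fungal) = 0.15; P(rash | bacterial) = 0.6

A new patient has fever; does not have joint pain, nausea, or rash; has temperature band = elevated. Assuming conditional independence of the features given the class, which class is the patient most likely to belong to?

bacterial

fungal: 0.6 × 0.5 × (1−0.45) × (1−0.5) × 0.05 × (1−0.15) = 0.00350625
bacterial: 0.4 × 0.85 × (1−0.65) × (1−0.65) × 0.65 × (1−0.6) = 0.010829
Highest score → bacterial.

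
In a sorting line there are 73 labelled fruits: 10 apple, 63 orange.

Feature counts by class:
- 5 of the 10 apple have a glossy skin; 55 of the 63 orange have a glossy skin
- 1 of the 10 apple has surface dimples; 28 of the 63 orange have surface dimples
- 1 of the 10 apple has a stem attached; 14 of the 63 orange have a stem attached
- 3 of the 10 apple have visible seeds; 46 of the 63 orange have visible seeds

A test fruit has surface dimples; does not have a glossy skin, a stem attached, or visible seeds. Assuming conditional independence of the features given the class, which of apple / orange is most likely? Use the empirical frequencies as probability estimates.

orange

apple: (10/73) × (5/10) × (1/10) × (9/10) × (7/10) ≈ 0.00431507
orange: (63/73) × (8/63) × (28/63) × (49/63) × (17/63) ≈ 0.0102223
Highest score → orange.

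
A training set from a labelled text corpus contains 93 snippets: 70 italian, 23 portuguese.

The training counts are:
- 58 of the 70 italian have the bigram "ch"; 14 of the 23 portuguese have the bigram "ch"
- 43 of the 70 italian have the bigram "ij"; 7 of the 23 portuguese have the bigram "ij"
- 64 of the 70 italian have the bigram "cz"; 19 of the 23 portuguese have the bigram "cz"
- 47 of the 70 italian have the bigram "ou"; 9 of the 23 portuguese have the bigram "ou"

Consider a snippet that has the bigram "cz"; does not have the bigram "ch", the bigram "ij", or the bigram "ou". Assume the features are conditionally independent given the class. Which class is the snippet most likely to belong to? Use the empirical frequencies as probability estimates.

italian: (70/93) × (12/70) × (27/70) × (64/70) × (23/70) ≈ 0.0149512
portuguese: (23/93) × (9/23) × (16/23) × (19/23) × (14/23) ≈ 0.0338515
Highest score → portuguese.

portuguese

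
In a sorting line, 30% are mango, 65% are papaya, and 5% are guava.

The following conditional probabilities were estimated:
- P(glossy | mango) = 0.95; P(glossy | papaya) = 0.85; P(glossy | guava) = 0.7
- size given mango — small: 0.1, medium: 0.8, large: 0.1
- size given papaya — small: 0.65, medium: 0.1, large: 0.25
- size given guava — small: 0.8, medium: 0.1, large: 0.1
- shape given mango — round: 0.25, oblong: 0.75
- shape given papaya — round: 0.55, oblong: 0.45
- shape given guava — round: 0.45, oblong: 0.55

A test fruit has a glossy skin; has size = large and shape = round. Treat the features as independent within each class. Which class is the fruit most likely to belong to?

mango: 0.3 × 0.95 × 0.1 × 0.25 = 0.007125
papaya: 0.65 × 0.85 × 0.25 × 0.55 = 0.07596875
guava: 0.05 × 0.7 × 0.1 × 0.45 = 0.001575
Highest score → papaya.

papaya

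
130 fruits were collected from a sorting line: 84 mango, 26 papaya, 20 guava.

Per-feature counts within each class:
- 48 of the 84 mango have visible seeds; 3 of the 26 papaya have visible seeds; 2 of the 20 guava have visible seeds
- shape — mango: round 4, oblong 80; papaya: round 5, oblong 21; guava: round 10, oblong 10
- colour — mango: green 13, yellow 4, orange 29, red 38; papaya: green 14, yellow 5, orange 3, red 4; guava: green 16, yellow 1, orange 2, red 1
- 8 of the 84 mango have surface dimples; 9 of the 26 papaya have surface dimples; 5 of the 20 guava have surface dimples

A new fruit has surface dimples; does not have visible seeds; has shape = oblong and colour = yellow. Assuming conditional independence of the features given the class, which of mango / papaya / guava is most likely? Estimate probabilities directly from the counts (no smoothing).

mango: (84/130) × (36/84) × (80/84) × (4/84) × (8/84) ≈ 0.00119608
papaya: (26/130) × (23/26) × (21/26) × (5/26) × (9/26) ≈ 0.00951253
guava: (20/130) × (18/20) × (10/20) × (1/20) × (5/20) ≈ 0.000865385
Highest score → papaya.

papaya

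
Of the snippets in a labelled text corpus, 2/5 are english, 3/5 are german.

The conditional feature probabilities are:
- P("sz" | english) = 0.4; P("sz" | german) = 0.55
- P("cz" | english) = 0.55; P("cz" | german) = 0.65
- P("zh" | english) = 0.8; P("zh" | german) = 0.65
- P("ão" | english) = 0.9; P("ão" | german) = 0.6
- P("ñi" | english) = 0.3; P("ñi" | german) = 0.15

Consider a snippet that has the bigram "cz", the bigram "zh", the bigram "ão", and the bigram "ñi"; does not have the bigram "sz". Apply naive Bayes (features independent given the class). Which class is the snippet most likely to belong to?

english: 0.4 × (1−0.4) × 0.55 × 0.8 × 0.9 × 0.3 = 0.028512
german: 0.6 × (1−0.55) × 0.65 × 0.65 × 0.6 × 0.15 = 0.01026675
Highest score → english.

english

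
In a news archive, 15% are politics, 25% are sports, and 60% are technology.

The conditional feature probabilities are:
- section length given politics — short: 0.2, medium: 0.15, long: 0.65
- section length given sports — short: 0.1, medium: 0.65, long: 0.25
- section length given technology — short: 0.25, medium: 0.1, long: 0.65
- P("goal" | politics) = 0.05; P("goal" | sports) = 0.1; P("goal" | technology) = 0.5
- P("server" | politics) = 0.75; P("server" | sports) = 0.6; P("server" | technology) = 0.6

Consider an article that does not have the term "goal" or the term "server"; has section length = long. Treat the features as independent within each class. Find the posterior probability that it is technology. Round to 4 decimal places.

0.6308

politics: 0.15 × 0.65 × (1−0.05) × (1−0.75) = 0.02315625
sports: 0.25 × 0.25 × (1−0.1) × (1−0.6) = 0.0225
technology: 0.6 × 0.65 × (1−0.5) × (1−0.6) = 0.078
P(technology | x) = 0.078 / 0.12365625 ≈ 0.6308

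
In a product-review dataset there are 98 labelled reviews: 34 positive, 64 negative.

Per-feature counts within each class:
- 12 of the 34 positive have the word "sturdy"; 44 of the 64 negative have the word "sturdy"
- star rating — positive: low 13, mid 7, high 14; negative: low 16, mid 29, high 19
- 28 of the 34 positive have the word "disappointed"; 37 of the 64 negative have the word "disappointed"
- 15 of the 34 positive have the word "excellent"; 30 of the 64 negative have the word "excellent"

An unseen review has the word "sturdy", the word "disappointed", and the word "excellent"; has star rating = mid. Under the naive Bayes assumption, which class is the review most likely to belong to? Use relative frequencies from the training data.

negative

positive: (34/98) × (12/34) × (7/34) × (28/34) × (15/34) ≈ 0.00915937
negative: (64/98) × (44/64) × (29/64) × (37/64) × (30/64) ≈ 0.0551325
Highest score → negative.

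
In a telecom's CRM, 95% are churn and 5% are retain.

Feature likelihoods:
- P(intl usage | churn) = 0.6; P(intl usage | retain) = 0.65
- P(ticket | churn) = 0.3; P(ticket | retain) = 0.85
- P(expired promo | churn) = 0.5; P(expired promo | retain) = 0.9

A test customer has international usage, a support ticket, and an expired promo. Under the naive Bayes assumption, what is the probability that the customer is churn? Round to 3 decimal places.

churn: 0.95 × 0.6 × 0.3 × 0.5 = 0.0855
retain: 0.05 × 0.65 × 0.85 × 0.9 = 0.0248625
P(churn | x) = 0.0855 / 0.1103625 ≈ 0.775

0.775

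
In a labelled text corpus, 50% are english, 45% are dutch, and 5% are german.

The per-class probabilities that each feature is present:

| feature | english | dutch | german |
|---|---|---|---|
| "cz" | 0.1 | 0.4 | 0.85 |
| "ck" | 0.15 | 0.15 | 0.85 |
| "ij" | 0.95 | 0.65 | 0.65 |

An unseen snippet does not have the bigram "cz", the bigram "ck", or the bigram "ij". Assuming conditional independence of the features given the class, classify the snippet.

english: 0.5 × (1−0.1) × (1−0.15) × (1−0.95) = 0.019125
dutch: 0.45 × (1−0.4) × (1−0.15) × (1−0.65) = 0.080325
german: 0.05 × (1−0.85) × (1−0.85) × (1−0.65) = 0.00039375
Highest score → dutch.

dutch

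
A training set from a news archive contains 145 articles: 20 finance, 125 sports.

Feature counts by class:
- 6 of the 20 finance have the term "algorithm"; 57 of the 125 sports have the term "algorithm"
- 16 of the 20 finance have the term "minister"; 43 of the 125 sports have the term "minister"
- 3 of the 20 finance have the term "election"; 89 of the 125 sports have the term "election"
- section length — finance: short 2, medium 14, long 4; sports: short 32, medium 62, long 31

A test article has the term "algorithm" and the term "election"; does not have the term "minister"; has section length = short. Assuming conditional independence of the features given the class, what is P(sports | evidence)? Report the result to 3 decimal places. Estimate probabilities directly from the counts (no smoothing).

0.997

finance: (20/145) × (6/20) × (4/20) × (3/20) × (2/20) ≈ 0.000124138
sports: (125/145) × (57/125) × (82/125) × (89/125) × (32/125) ≈ 0.0470035
P(sports | x) = 0.0470035 / 0.047127638 ≈ 0.997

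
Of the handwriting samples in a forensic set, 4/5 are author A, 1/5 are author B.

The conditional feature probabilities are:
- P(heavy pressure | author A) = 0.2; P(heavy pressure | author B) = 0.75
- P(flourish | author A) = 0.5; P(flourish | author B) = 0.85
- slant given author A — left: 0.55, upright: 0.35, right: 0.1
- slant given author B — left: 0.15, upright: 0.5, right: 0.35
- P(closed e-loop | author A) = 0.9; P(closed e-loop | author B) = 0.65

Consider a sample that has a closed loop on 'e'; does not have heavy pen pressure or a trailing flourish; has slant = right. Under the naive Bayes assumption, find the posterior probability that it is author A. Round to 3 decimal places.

0.944

author A: 0.8 × (1−0.2) × (1−0.5) × 0.1 × 0.9 = 0.0288
author B: 0.2 × (1−0.75) × (1−0.85) × 0.35 × 0.65 = 0.00170625
P(author A | x) = 0.0288 / 0.03050625 ≈ 0.944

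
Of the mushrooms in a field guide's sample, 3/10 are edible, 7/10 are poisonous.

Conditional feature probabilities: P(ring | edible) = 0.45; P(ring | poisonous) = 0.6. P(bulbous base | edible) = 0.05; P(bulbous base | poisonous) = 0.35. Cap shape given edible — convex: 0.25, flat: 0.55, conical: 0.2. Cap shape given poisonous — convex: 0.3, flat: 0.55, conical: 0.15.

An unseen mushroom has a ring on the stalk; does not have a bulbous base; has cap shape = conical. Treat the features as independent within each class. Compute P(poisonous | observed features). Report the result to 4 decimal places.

0.6149

edible: 0.3 × 0.45 × (1−0.05) × 0.2 = 0.02565
poisonous: 0.7 × 0.6 × (1−0.35) × 0.15 = 0.04095
P(poisonous | x) = 0.04095 / 0.0666 ≈ 0.6149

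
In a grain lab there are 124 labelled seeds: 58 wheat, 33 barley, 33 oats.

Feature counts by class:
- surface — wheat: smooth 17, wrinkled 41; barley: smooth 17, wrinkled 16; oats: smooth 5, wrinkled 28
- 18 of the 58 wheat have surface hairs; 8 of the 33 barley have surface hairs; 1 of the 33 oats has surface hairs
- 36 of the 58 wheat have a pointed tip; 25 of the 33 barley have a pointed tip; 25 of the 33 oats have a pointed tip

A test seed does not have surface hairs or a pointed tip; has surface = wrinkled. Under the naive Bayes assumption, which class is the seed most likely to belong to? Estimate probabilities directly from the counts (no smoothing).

wheat: (58/124) × (41/58) × (40/58) × (22/58) ≈ 0.0864946
barley: (33/124) × (16/33) × (25/33) × (8/33) ≈ 0.0236974
oats: (33/124) × (28/33) × (32/33) × (8/33) ≈ 0.0530821
Highest score → wheat.

wheat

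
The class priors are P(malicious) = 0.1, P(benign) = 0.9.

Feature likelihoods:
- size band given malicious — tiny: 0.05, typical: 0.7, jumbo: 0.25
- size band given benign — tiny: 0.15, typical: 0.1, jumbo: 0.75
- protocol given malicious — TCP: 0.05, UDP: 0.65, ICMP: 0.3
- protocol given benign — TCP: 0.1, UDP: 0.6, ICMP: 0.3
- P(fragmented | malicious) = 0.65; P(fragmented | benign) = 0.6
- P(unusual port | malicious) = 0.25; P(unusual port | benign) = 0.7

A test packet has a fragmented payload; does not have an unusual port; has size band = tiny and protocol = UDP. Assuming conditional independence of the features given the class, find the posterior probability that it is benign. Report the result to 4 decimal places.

0.9020

malicious: 0.1 × 0.05 × 0.65 × 0.65 × (1−0.25) = 0.001584375
benign: 0.9 × 0.15 × 0.6 × 0.6 × (1−0.7) = 0.01458
P(benign | x) = 0.01458 / 0.016164375 ≈ 0.9020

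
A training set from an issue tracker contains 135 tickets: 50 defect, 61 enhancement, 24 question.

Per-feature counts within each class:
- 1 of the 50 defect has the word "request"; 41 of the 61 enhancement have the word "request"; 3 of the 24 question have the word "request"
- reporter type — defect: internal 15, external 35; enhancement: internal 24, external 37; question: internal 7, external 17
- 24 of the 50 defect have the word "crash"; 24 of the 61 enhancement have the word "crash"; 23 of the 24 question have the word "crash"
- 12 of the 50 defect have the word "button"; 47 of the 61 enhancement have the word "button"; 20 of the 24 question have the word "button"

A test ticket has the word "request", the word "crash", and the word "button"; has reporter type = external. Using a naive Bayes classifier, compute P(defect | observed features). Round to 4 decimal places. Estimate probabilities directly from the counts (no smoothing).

0.0087

defect: (50/135) × (1/50) × (35/50) × (24/50) × (12/50) ≈ 0.000597333
enhancement: (61/135) × (41/61) × (37/61) × (24/61) × (47/61) ≈ 0.0558433
question: (24/135) × (3/24) × (17/24) × (23/24) × (20/24) ≈ 0.0125707
P(defect | x) = 0.000597333 / 0.069011333 ≈ 0.0087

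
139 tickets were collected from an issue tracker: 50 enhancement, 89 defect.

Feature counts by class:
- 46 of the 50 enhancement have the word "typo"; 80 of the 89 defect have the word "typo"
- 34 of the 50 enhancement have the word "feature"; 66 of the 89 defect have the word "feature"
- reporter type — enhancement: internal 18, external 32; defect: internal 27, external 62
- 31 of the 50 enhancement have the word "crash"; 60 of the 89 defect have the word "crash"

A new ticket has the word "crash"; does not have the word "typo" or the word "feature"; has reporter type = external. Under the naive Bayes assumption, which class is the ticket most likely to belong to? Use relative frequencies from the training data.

enhancement: (50/139) × (4/50) × (16/50) × (32/50) × (31/50) ≈ 0.00365399
defect: (89/139) × (9/89) × (23/89) × (62/89) × (60/89) ≈ 0.0078583
Highest score → defect.

defect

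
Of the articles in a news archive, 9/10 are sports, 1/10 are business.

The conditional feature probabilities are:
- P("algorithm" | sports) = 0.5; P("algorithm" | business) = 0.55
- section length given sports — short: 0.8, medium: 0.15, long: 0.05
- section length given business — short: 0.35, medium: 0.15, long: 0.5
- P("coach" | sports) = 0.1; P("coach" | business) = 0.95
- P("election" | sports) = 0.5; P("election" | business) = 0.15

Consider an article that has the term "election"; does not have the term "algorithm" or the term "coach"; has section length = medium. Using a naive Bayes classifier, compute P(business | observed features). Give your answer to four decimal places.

sports: 0.9 × (1−0.5) × 0.15 × (1−0.1) × 0.5 = 0.030375
business: 0.1 × (1−0.55) × 0.15 × (1−0.95) × 0.15 = 0.000050625
P(business | x) = 0.000050625 / 0.030425625 ≈ 0.0017

0.0017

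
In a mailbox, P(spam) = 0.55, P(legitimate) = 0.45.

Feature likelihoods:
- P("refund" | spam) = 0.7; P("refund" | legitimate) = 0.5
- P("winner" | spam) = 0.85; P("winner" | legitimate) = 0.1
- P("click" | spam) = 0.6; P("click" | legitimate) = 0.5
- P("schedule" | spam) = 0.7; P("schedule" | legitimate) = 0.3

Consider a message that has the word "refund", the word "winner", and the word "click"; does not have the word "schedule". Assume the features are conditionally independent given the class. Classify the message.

spam

spam: 0.55 × 0.7 × 0.85 × 0.6 × (1−0.7) = 0.058905
legitimate: 0.45 × 0.5 × 0.1 × 0.5 × (1−0.3) = 0.007875
Highest score → spam.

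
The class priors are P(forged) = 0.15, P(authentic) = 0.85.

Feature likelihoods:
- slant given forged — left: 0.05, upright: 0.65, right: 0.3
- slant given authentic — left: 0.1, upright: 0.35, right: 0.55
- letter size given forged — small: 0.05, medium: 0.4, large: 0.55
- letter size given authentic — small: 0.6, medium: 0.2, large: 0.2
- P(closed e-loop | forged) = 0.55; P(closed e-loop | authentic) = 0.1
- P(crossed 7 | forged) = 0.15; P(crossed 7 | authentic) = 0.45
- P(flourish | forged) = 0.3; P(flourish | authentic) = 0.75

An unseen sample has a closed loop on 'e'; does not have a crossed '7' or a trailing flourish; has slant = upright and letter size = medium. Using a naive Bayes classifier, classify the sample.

forged

forged: 0.15 × 0.65 × 0.4 × 0.55 × (1−0.15) × (1−0.3) = 0.01276275
authentic: 0.85 × 0.35 × 0.2 × 0.1 × (1−0.45) × (1−0.75) = 0.000818125
Highest score → forged.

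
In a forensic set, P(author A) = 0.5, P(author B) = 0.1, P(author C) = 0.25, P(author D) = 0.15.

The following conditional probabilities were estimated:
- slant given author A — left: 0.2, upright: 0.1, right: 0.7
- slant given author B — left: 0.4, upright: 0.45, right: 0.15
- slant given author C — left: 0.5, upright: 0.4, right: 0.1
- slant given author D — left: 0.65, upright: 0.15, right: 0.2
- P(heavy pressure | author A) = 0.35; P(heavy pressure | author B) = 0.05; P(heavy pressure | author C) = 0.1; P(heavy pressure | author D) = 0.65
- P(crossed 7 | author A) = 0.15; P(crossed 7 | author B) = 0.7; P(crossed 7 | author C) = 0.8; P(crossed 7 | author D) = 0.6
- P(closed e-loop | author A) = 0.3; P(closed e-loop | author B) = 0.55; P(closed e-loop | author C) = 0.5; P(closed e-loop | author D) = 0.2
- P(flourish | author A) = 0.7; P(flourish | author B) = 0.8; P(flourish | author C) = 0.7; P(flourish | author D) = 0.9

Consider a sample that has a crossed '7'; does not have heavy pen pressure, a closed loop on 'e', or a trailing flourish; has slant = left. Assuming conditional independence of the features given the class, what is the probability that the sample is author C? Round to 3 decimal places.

0.689

author A: 0.5 × 0.2 × (1−0.35) × 0.15 × (1−0.3) × (1−0.7) = 0.0020475
author B: 0.1 × 0.4 × (1−0.05) × 0.7 × (1−0.55) × (1−0.8) = 0.002394
author C: 0.25 × 0.5 × (1−0.1) × 0.8 × (1−0.5) × (1−0.7) = 0.0135
author D: 0.15 × 0.65 × (1−0.65) × 0.6 × (1−0.2) × (1−0.9) = 0.001638
P(author C | x) = 0.0135 / 0.0195795 ≈ 0.689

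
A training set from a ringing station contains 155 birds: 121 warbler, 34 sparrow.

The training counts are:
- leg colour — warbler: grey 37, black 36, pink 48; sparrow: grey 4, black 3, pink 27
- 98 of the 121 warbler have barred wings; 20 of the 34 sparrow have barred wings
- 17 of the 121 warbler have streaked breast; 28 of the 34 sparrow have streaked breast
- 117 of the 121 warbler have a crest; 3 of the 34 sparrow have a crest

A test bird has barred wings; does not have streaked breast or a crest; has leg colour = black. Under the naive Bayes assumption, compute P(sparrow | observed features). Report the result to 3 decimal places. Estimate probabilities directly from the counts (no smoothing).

warbler: (121/155) × (36/121) × (98/121) × (104/121) × (4/121) ≈ 0.00534483
sparrow: (34/155) × (3/34) × (20/34) × (6/34) × (31/34) ≈ 0.00183187
P(sparrow | x) = 0.00183187 / 0.0071767 ≈ 0.255

0.255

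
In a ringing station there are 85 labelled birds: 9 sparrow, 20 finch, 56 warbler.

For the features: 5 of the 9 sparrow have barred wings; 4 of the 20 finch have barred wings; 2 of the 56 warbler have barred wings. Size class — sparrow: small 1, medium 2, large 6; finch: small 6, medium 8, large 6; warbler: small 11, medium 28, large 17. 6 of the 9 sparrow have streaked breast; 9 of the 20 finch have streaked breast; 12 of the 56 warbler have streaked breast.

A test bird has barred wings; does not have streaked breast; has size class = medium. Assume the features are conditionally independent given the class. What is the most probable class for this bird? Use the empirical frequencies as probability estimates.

sparrow: (9/85) × (5/9) × (2/9) × (3/9) ≈ 0.0043573
finch: (20/85) × (4/20) × (8/20) × (11/20) ≈ 0.0103529
warbler: (56/85) × (2/56) × (28/56) × (44/56) ≈ 0.0092437
Highest score → finch.

finch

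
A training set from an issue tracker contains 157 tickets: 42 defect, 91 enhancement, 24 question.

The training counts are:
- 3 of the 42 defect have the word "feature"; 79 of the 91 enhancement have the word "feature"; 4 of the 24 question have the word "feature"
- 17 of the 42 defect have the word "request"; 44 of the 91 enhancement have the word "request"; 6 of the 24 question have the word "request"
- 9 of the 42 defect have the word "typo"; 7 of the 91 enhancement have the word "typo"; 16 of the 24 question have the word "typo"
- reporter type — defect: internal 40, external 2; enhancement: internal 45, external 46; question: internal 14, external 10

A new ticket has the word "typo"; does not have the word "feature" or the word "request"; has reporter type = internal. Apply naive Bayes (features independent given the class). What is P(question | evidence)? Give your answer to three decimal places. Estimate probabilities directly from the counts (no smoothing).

defect: (42/157) × (39/42) × (25/42) × (9/42) × (40/42) ≈ 0.0301759
enhancement: (91/157) × (12/91) × (47/91) × (7/91) × (45/91) ≈ 0.00150164
question: (24/157) × (20/24) × (18/24) × (16/24) × (14/24) ≈ 0.037155
P(question | x) = 0.037155 / 0.06883254 ≈ 0.540

0.540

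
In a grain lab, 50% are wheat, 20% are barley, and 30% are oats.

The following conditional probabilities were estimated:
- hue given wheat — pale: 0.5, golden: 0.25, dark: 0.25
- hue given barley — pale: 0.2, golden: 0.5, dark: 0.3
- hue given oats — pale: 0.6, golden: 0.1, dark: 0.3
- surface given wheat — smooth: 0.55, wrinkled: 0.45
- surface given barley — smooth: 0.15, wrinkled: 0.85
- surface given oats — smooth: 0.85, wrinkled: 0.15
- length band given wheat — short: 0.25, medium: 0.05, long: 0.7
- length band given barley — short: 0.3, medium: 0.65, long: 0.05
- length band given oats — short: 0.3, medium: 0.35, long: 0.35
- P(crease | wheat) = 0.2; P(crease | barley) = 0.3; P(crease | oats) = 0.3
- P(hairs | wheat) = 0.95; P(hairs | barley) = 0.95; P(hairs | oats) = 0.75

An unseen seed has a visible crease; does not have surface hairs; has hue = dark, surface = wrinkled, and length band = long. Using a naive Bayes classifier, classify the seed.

wheat: 0.5 × 0.25 × 0.45 × 0.7 × 0.2 × (1−0.95) = 0.00039375
barley: 0.2 × 0.3 × 0.85 × 0.05 × 0.3 × (1−0.95) = 0.00003825
oats: 0.3 × 0.3 × 0.15 × 0.35 × 0.3 × (1−0.75) = 0.000354375
Highest score → wheat.

wheat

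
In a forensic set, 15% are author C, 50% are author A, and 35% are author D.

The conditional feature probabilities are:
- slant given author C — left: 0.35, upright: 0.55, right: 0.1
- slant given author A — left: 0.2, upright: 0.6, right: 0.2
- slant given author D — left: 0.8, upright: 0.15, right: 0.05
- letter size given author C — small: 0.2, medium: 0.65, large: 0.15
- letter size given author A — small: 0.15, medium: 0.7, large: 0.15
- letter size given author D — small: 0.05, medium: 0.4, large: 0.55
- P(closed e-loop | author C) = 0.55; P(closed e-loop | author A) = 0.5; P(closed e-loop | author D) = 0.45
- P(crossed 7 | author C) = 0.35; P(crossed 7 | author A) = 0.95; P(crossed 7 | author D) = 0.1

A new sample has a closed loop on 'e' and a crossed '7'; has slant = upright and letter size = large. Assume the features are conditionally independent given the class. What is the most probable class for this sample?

author A

author C: 0.15 × 0.55 × 0.15 × 0.55 × 0.35 = 0.0023821875
author A: 0.5 × 0.6 × 0.15 × 0.5 × 0.95 = 0.021375
author D: 0.35 × 0.15 × 0.55 × 0.45 × 0.1 = 0.001299375
Highest score → author A.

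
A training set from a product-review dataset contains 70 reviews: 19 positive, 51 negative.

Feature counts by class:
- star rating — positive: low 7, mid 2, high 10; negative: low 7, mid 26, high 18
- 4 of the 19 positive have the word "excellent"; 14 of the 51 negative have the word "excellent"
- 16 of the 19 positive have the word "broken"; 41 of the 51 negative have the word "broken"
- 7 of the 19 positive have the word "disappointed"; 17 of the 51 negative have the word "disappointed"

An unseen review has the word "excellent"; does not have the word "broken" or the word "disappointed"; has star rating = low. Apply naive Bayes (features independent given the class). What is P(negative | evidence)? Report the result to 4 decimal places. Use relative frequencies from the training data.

positive: (19/70) × (7/19) × (4/19) × (3/19) × (12/19) ≈ 0.00209943
negative: (51/70) × (7/51) × (14/51) × (10/51) × (34/51) ≈ 0.00358836
P(negative | x) = 0.00358836 / 0.00568779 ≈ 0.6309

0.6309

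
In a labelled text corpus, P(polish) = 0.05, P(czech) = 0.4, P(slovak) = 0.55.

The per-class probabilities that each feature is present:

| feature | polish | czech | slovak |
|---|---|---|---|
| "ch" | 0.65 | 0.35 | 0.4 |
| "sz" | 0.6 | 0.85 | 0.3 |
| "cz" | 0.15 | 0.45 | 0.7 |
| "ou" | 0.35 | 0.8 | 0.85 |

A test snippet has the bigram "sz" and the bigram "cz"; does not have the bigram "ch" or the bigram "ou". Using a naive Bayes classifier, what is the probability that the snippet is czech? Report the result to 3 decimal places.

0.635

polish: 0.05 × (1−0.65) × 0.6 × 0.15 × (1−0.35) = 0.00102375
czech: 0.4 × (1−0.35) × 0.85 × 0.45 × (1−0.8) = 0.01989
slovak: 0.55 × (1−0.4) × 0.3 × 0.7 × (1−0.85) = 0.010395
P(czech | x) = 0.01989 / 0.03130875 ≈ 0.635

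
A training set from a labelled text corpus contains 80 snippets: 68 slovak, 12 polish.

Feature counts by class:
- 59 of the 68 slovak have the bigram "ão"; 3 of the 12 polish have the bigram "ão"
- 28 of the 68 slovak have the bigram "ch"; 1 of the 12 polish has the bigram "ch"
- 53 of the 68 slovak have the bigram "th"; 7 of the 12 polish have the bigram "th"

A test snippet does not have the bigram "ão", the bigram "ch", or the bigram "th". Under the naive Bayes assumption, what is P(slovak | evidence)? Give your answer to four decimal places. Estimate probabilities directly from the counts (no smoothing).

slovak: (68/80) × (9/68) × (40/68) × (15/68) ≈ 0.0145978
polish: (12/80) × (9/12) × (11/12) × (5/12) = 0.04296875
P(slovak | x) = 0.0145978 / 0.05756655 ≈ 0.2536

0.2536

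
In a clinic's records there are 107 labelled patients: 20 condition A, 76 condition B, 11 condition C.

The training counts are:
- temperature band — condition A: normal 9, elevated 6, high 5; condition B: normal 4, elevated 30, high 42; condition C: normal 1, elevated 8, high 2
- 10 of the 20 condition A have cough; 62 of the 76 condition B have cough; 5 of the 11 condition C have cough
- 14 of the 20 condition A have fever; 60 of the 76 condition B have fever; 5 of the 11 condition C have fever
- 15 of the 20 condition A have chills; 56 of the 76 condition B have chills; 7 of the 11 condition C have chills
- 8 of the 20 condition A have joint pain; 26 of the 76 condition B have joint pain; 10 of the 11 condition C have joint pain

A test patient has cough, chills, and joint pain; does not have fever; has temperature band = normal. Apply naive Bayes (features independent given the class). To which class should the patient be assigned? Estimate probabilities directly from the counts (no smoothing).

condition A

condition A: (20/107) × (9/20) × (10/20) × (6/20) × (15/20) × (8/20) ≈ 0.00378505
condition B: (76/107) × (4/76) × (62/76) × (16/76) × (56/76) × (26/76) ≈ 0.00161843
condition C: (11/107) × (1/11) × (5/11) × (6/11) × (7/11) × (10/11) ≈ 0.00134049
Highest score → condition A.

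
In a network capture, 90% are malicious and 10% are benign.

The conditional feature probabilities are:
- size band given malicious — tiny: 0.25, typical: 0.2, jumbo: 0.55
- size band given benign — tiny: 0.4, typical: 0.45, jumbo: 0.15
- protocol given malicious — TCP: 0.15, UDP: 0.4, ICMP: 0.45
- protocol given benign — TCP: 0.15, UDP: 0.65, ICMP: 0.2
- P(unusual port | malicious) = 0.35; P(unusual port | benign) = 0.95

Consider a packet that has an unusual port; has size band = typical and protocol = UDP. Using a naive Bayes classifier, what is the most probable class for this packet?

benign

malicious: 0.9 × 0.2 × 0.4 × 0.35 = 0.0252
benign: 0.1 × 0.45 × 0.65 × 0.95 = 0.0277875
Highest score → benign.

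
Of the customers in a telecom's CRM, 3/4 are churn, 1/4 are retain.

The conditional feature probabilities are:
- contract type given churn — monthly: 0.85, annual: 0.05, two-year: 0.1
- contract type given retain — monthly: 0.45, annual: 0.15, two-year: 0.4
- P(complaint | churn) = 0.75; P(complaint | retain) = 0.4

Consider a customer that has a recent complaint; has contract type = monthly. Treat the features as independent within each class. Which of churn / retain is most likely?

churn

churn: 0.75 × 0.85 × 0.75 = 0.478125
retain: 0.25 × 0.45 × 0.4 = 0.045
Highest score → churn.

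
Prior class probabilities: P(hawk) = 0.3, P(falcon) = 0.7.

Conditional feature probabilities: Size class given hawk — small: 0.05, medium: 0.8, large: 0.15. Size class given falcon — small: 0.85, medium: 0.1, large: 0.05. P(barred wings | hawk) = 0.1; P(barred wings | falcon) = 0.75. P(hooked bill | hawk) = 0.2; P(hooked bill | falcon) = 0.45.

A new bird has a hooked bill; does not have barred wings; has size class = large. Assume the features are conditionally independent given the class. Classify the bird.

hawk

hawk: 0.3 × 0.15 × (1−0.1) × 0.2 = 0.0081
falcon: 0.7 × 0.05 × (1−0.75) × 0.45 = 0.0039375
Highest score → hawk.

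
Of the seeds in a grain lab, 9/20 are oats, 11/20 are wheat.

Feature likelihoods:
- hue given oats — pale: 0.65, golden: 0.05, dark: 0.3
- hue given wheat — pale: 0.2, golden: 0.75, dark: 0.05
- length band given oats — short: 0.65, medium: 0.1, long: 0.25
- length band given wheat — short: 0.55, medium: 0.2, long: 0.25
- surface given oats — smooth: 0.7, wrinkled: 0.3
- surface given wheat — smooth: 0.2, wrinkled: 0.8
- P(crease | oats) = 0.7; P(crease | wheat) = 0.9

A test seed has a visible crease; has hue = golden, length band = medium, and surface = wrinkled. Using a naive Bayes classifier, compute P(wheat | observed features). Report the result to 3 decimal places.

oats: 0.45 × 0.05 × 0.1 × 0.3 × 0.7 = 0.0004725
wheat: 0.55 × 0.75 × 0.2 × 0.8 × 0.9 = 0.0594
P(wheat | x) = 0.0594 / 0.0598725 ≈ 0.992

0.992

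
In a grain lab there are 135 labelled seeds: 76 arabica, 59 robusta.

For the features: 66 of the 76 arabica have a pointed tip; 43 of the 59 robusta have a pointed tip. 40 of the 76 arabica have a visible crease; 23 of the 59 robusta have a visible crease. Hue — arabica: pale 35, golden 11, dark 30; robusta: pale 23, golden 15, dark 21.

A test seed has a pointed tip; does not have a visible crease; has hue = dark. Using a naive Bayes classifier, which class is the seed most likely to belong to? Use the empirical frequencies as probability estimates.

arabica

arabica: (76/135) × (66/76) × (36/76) × (30/76) ≈ 0.0914127
robusta: (59/135) × (43/59) × (36/59) × (21/59) ≈ 0.0691755
Highest score → arabica.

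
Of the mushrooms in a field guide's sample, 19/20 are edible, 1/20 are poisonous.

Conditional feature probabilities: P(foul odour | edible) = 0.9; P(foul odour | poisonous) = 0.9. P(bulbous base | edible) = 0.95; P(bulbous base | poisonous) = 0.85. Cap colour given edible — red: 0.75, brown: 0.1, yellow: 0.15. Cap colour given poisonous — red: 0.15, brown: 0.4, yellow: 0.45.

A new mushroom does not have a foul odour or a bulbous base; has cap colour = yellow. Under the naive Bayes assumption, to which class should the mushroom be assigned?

edible

edible: 0.95 × (1−0.9) × (1−0.95) × 0.15 = 0.0007125
poisonous: 0.05 × (1−0.9) × (1−0.85) × 0.45 = 0.0003375
Highest score → edible.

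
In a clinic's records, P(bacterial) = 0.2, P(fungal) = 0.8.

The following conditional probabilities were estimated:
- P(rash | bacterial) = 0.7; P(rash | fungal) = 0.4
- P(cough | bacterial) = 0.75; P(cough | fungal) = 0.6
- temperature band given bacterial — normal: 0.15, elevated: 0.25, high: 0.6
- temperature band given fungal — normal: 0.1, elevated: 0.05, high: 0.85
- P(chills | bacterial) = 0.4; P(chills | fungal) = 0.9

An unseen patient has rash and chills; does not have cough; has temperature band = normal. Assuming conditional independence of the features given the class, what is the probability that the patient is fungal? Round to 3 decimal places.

bacterial: 0.2 × 0.7 × (1−0.75) × 0.15 × 0.4 = 0.0021
fungal: 0.8 × 0.4 × (1−0.6) × 0.1 × 0.9 = 0.01152
P(fungal | x) = 0.01152 / 0.01362 ≈ 0.846

0.846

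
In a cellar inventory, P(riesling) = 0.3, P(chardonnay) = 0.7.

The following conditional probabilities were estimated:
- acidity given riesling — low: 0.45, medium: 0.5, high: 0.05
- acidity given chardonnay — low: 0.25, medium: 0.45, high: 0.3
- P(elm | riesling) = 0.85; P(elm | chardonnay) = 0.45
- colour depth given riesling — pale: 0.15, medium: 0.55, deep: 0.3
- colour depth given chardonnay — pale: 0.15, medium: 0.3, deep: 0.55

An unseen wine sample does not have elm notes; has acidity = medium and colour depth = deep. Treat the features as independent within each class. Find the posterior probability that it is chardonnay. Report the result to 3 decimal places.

riesling: 0.3 × 0.5 × (1−0.85) × 0.3 = 0.00675
chardonnay: 0.7 × 0.45 × (1−0.45) × 0.55 = 0.0952875
P(chardonnay | x) = 0.0952875 / 0.1020375 ≈ 0.934

0.934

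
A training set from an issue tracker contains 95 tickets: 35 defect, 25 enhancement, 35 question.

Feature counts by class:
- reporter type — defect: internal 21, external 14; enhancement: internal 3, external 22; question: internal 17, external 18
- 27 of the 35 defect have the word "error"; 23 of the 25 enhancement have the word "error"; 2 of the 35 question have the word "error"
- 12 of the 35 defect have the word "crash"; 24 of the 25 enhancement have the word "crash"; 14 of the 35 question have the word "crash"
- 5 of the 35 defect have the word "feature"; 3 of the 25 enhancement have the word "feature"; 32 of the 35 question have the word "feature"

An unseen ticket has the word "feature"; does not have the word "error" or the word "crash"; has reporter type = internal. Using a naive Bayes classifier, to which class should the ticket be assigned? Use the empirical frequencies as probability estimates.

defect: (35/95) × (21/35) × (8/35) × (23/35) × (5/35) ≈ 0.00474329
enhancement: (25/95) × (3/25) × (2/25) × (1/25) × (3/25) ≈ 0.0000121263
question: (35/95) × (17/35) × (33/35) × (21/35) × (32/35) ≈ 0.092556
Highest score → question.

question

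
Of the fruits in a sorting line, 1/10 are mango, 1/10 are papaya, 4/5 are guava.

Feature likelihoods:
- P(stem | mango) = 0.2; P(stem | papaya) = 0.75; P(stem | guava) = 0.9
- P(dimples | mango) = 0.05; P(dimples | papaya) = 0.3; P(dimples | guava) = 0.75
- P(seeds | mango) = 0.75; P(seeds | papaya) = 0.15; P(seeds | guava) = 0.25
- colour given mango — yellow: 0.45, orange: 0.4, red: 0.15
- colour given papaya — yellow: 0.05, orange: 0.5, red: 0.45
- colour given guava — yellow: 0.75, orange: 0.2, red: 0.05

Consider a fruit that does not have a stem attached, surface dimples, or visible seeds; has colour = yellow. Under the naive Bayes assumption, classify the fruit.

mango: 0.1 × (1−0.2) × (1−0.05) × (1−0.75) × 0.45 = 0.00855
papaya: 0.1 × (1−0.75) × (1−0.3) × (1−0.15) × 0.05 = 0.00074375
guava: 0.8 × (1−0.9) × (1−0.75) × (1−0.25) × 0.75 = 0.01125
Highest score → guava.

guava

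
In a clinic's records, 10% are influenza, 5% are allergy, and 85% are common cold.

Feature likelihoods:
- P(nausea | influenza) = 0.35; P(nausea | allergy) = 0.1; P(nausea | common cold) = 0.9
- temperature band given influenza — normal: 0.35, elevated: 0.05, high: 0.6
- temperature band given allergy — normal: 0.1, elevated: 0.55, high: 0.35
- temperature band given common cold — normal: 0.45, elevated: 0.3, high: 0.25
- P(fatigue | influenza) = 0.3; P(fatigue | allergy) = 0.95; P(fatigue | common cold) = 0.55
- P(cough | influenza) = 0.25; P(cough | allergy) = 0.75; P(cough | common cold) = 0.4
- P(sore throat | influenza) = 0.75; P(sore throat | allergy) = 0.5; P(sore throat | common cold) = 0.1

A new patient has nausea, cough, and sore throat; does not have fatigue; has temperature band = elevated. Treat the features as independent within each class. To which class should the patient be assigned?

common cold

influenza: 0.1 × 0.35 × 0.05 × (1−0.3) × 0.25 × 0.75 = 0.0002296875
allergy: 0.05 × 0.1 × 0.55 × (1−0.95) × 0.75 × 0.5 = 0.0000515625
common cold: 0.85 × 0.9 × 0.3 × (1−0.55) × 0.4 × 0.1 = 0.004131
Highest score → common cold.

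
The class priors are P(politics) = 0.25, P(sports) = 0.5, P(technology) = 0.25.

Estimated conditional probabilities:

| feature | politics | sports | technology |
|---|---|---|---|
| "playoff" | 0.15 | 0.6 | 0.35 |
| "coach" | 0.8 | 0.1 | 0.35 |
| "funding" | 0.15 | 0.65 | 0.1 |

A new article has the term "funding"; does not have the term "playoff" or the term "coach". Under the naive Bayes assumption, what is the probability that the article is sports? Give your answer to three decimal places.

politics: 0.25 × (1−0.15) × (1−0.8) × 0.15 = 0.006375
sports: 0.5 × (1−0.6) × (1−0.1) × 0.65 = 0.117
technology: 0.25 × (1−0.35) × (1−0.35) × 0.1 = 0.0105625
P(sports | x) = 0.117 / 0.1339375 ≈ 0.874

0.874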